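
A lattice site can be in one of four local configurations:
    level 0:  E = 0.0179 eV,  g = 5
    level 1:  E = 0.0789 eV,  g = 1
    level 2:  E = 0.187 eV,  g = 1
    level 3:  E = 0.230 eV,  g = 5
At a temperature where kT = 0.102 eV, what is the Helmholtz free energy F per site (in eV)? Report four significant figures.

Eᵢ/kT = 0.175490, 0.773529, 1.83333, 2.25490.
Z = Σ gᵢe^(−Eᵢ/kT) = 5·e^(−0.175490) + 1·e^(−0.773529) + 1·e^(−1.83333) + 5·e^(−2.25490) = 4.19523 + 0.461382 + 0.159880 + 0.524420 = 5.34091.
F = −kT ln Z = −0.102 × ln(5.34091) = −0.102 × 1.67540 = -0.1709 eV.

-0.1709 eV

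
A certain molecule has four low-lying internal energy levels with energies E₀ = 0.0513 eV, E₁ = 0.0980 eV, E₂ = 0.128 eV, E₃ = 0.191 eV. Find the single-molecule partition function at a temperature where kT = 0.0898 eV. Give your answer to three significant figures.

Z = 1.26

Eᵢ/kT = 0.57127, 1.0913, 1.4254, 2.1269.
Z = Σ e^(−Eᵢ/kT) = e^(−0.57127) + e^(−1.0913) + e^(−1.4254) + e^(−2.1269) = 0.56481 + 0.33578 + 0.24041 + 0.11921 = 1.2602.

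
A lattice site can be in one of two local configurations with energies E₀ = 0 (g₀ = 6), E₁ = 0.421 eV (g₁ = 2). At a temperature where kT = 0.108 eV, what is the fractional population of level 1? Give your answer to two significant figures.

0.0067

Eᵢ/kT = 0, 3.898.
Z = Σ gᵢe^(−Eᵢ/kT) = 6·e^(−0) + 2·e^(−3.898) = 6.000 + 0.04056 = 6.041.
P₁ = g₁ e^(−E₁/kT) / Z = 0.04056/6.041 = 0.0067.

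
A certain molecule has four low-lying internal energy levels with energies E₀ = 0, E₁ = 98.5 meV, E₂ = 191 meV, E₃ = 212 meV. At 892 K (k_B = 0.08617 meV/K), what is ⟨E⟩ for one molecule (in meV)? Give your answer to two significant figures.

40 meV

k_BT = 0.08617 × 892 K = 76.86 meV.
Eᵢ/kT = 0, 1.282, 2.485, 2.758.
Z = Σ e^(−Eᵢ/kT) = e^(−0) + e^(−1.282) + e^(−2.485) + e^(−2.758) = 1.000 + 0.2775 + 0.08333 + 0.06342 = 1.424.
⟨E⟩ = Σ Eᵢ e^(−Eᵢ/kT) / Z = (0·1.000 + 98.5·0.2775 + 191·0.08333 + 212·0.06342) / 1.424 = 40 meV.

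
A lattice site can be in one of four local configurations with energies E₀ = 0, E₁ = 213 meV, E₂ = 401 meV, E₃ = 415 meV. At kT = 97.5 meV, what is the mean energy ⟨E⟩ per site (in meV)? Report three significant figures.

Eᵢ/kT = 0, 2.1846, 4.1128, 4.2564.
Z = Σ e^(−Eᵢ/kT) = e^(−0) + e^(−2.1846) + e^(−4.1128) + e^(−4.2564) = 1.0000 + 0.11252 + 0.016362 + 0.014173 = 1.1431.
⟨E⟩ = Σ Eᵢ e^(−Eᵢ/kT) / Z = (0·1.0000 + 213·0.11252 + 401·0.016362 + 415·0.014173) / 1.1431 = 31.9 meV.

31.9 meV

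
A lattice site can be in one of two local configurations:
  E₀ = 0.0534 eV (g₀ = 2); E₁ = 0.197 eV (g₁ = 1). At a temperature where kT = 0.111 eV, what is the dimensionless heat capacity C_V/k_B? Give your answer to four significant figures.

Eᵢ/kT = 0.481081, 1.77477.
Z = Σ gᵢe^(−Eᵢ/kT) = 2·e^(−0.481081) + 1·e^(−1.77477) = 1.23623 + 0.169522 = 1.40575.
⟨E⟩ = 0.0707171 eV, ⟨E²⟩ = 0.00718774 eV².
C_V/k_B = (⟨E²⟩ − ⟨E⟩²)/(kT)² = (0.00718774 − 0.00500091)/0.0123210 = 0.1775.

0.1775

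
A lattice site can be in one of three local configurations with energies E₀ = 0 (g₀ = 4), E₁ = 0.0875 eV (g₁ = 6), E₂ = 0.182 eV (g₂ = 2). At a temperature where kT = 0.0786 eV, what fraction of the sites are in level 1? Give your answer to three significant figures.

0.320

Eᵢ/kT = 0, 1.1132, 2.3155.
Z = Σ gᵢe^(−Eᵢ/kT) = 4·e^(−0) + 6·e^(−1.1132) + 2·e^(−2.3155) = 4.0000 + 1.9710 + 0.19743 = 6.1684.
P₁ = g₁ e^(−E₁/kT) / Z = 1.9710/6.1684 = 0.320.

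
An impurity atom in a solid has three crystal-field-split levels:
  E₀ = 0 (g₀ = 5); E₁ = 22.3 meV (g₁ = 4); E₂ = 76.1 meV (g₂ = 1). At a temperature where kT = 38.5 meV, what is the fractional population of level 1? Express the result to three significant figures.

0.304

Eᵢ/kT = 0, 0.57922, 1.9766.
Z = Σ gᵢe^(−Eᵢ/kT) = 5·e^(−0) + 4·e^(−0.57922) + 1·e^(−1.9766) = 5.0000 + 2.2413 + 0.13854 = 7.3798.
P₁ = g₁ e^(−E₁/kT) / Z = 2.2413/7.3798 = 0.304.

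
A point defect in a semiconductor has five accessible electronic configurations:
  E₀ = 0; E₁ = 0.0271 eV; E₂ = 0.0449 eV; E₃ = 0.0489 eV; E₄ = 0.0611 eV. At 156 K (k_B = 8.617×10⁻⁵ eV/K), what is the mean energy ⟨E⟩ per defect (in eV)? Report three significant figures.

k_BT = 8.617×10⁻⁵ × 156 K = 0.013443 eV.
Eᵢ/kT = 0, 2.0159, 3.3400, 3.6376, 4.5451.
Z = Σ e^(−Eᵢ/kT) = e^(−0) + e^(−2.0159) + e^(−3.3400) + e^(−3.6376) + e^(−4.5451) = 1.0000 + 0.13320 + 0.035437 + 0.026315 + 0.010619 = 1.2056.
⟨E⟩ = Σ Eᵢ e^(−Eᵢ/kT) / Z = (0·1.0000 + 0.0271·0.13320 + 0.0449·0.035437 + 0.0489·0.026315 + 0.0611·0.010619) / 1.2056 = 0.00592 eV.

0.00592 eV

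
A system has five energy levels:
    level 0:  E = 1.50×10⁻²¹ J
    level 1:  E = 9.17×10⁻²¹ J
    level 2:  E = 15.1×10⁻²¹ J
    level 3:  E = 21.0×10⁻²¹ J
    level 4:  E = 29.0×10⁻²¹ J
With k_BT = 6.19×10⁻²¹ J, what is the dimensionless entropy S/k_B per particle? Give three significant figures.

0.918

Eᵢ/kT = 0.24233, 1.4814, 2.4394, 3.3926, 4.6850.
Z = Σ e^(−Eᵢ/kT) = e^(−0.24233) + e^(−1.4814) + e^(−2.4394) + e^(−3.3926) + e^(−4.6850) = 0.78480 + 0.22732 + 0.087213 + 0.033621 + 0.0092327 = 1.1422.
⟨E⟩ = Σ EᵢPᵢ = 4.8612 ×10⁻²¹ J.
S/k_B = ln Z + ⟨E⟩/kT = ln(1.1422) + 4.8612/6.19 = 0.13296 + 0.78533 = 0.918.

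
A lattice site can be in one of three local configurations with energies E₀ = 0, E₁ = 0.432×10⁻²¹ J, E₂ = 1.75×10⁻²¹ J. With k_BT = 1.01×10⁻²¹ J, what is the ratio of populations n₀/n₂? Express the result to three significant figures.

n₀/n₂ = exp[−(E₀−E₂)/kT] = exp(−(-1.75 ×10⁻²¹ J)/(1.01 ×10⁻²¹ J)) = exp(1.7327) = 5.66.

5.66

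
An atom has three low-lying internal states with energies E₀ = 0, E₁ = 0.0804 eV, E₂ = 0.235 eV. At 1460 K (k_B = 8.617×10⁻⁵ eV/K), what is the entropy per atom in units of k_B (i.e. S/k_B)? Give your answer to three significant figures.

k_BT = 8.617×10⁻⁵ × 1460 K = 0.12581 eV.
Eᵢ/kT = 0, 0.63906, 1.8679.
Z = Σ e^(−Eᵢ/kT) = e^(−0) + e^(−0.63906) + e^(−1.8679) = 1.0000 + 0.52779 + 0.15445 = 1.6822.
⟨E⟩ = Σ EᵢPᵢ = 0.046802 eV.
S/k_B = ln Z + ⟨E⟩/kT = ln(1.6822) + 0.046802/0.12581 = 0.52010 + 0.37201 = 0.892.

0.892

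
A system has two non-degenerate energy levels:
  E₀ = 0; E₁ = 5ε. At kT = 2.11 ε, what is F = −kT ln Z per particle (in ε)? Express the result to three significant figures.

Eᵢ/kT = 0, 2.3697.
Z = Σ e^(−Eᵢ/kT) = e^(−0) + e^(−2.3697) = 1.0000 + 0.093509 = 1.0935.
F = −kT ln Z = −2.11 × ln(1.0935) = −2.11 × 0.089384 = -0.189 ε.

-0.189 ε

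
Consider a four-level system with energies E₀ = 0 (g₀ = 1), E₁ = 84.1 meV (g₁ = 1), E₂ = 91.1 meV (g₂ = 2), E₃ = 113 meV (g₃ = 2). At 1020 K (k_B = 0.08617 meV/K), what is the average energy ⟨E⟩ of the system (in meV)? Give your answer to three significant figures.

k_BT = 0.08617 × 1020 K = 87.893 meV.
Eᵢ/kT = 0, 0.95685, 1.0365, 1.2857.
Z = Σ gᵢe^(−Eᵢ/kT) = 1·e^(−0) + 1·e^(−0.95685) + 2·e^(−1.0365) + 2·e^(−1.2857) = 1.0000 + 0.38410 + 0.70939 + 0.55291 = 2.6464.
⟨E⟩ = Σ Eᵢ gᵢe^(−Eᵢ/kT) / Z = (0·1.0000 + 84.1·0.38410 + 91.1·0.70939 + 113·0.55291) / 2.6464 = 60.2 meV.

60.2 meV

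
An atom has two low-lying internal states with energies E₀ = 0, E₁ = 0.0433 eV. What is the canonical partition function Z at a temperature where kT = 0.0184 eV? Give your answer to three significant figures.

Eᵢ/kT = 0, 2.3533.
Z = Σ e^(−Eᵢ/kT) = e^(−0) + e^(−2.3533) = 1.0000 + 0.095055 = 1.0951.

Z = 1.10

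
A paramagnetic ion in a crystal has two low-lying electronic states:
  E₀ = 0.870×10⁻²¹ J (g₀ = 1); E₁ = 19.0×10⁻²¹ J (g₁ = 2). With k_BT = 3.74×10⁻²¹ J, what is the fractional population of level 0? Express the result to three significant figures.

0.985

Eᵢ/kT = 0.23262, 5.0802.
Z = Σ gᵢe^(−Eᵢ/kT) = 1·e^(−0.23262) + 2·e^(−5.0802) = 0.79245 + 0.012437 = 0.80489.
P₀ = g₀ e^(−E₀/kT) / Z = 0.79245/0.80489 = 0.985.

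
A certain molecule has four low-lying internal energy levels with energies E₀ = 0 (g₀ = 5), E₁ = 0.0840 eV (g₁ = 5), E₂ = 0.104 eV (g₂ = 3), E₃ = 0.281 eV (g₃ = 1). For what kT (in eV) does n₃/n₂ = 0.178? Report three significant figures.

n₃/n₂ = (g₃/g₂) exp[−(E₃−E₂)/kT] = 0.178.
⇒ (E₃−E₂)/kT = ln((1/3)/0.178) = ln(1.8727) = 0.62738.
kT = 0.177 eV / 0.62738 = 0.282 eV.

0.282 eV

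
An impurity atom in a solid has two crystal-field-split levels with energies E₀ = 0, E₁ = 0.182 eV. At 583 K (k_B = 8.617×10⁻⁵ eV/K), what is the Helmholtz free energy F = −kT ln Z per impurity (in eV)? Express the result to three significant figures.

k_BT = 8.617×10⁻⁵ × 583 K = 0.050237 eV.
Eᵢ/kT = 0, 3.6228.
Z = Σ e^(−Eᵢ/kT) = e^(−0) + e^(−3.6228) = 1.0000 + 0.026708 = 1.0267.
F = −kT ln Z = −0.050237 × ln(1.0267) = −0.050237 × 0.026350 = -0.00132 eV.

-0.00132 eV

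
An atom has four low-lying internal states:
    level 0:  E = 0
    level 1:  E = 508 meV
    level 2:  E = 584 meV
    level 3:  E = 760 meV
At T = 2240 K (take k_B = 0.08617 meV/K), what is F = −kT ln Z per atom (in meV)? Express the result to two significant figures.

k_BT = 0.08617 × 2240 K = 193.0 meV.
Eᵢ/kT = 0, 2.632, 3.026, 3.938.
Z = Σ e^(−Eᵢ/kT) = e^(−0) + e^(−2.632) + e^(−3.026) + e^(−3.938) = 1.000 + 0.07193 + 0.04851 + 0.01949 = 1.140.
F = −kT ln Z = −193.0 × ln(1.140) = −193.0 × 0.1310 = -25 meV.

-25 meV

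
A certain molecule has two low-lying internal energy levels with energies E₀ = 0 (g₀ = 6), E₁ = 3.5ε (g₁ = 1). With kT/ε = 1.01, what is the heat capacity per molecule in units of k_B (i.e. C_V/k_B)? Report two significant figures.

Eᵢ/kT = 0, 3.465.
Z = Σ gᵢe^(−Eᵢ/kT) = 6·e^(−0) + 1·e^(−3.465) = 6.000 + 0.03127 = 6.031.
⟨E⟩ = 0.01815 ε, ⟨E²⟩ = 0.06351 ε².
C_V/k_B = (⟨E²⟩ − ⟨E⟩²)/(kT)² = (0.06351 − 0.0003294)/1.020 = 0.062.

0.062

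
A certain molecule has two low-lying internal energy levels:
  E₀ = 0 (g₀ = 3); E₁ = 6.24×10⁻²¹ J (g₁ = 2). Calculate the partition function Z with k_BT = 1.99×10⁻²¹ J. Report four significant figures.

Eᵢ/kT = 0, 3.13568.
Z = Σ gᵢe^(−Eᵢ/kT) = 3·e^(−0) + 2·e^(−3.13568) = 3.00000 + 0.0869404 = 3.08694.

Z = 3.087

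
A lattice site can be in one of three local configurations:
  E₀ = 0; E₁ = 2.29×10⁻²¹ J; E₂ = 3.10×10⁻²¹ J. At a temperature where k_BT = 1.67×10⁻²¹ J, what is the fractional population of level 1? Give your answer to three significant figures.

Eᵢ/kT = 0, 1.3713, 1.8563.
Z = Σ e^(−Eᵢ/kT) = e^(−0) + e^(−1.3713) + e^(−1.8563) = 1.0000 + 0.25378 + 0.15625 = 1.4100.
P₁ = e^(−E₁/kT) / Z = 0.25378/1.4100 = 0.180.

0.180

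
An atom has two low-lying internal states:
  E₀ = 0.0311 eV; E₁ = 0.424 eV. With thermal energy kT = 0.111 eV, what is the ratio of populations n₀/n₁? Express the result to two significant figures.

34

n₀/n₁ = exp[−(E₀−E₁)/kT] = exp(−(-0.3929 eV)/(0.111 eV)) = exp(3.540) = 34.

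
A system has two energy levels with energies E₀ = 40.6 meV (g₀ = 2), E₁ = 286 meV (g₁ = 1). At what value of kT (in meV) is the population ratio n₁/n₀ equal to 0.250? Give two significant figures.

n₁/n₀ = (g₁/g₀) exp[−(E₁−E₀)/kT] = 0.250.
⇒ (E₁−E₀)/kT = ln((1/2)/0.250) = ln(2.000) = 0.6931.
kT = 245.4 meV / 0.6931 = 350 meV.

350 meV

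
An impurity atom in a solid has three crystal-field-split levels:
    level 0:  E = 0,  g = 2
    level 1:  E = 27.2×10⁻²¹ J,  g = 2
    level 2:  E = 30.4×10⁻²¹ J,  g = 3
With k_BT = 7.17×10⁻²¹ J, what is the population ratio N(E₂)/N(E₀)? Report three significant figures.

n₂/n₀ = (g₂/g₀) exp[−(E₂−E₀)/kT] = (3/2) × exp(−(30.4 ×10⁻²¹ J)/(7.17 ×10⁻²¹ J)) = (3/2) × exp(-4.2399) = 0.0216.

0.0216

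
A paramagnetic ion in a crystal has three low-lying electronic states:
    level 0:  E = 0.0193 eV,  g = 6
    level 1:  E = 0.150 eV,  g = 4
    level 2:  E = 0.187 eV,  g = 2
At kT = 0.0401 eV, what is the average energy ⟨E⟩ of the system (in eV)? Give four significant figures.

0.02338 eV

Eᵢ/kT = 0.481297, 3.74065, 4.66334.
Z = Σ gᵢe^(−Eᵢ/kT) = 6·e^(−0.481297) + 4·e^(−3.74065) + 2·e^(−4.66334) = 3.70789 + 0.0949547 + 0.0188698 = 3.82171.
⟨E⟩ = Σ Eᵢ gᵢe^(−Eᵢ/kT) / Z = (0.0193·3.70789 + 0.150·0.0949547 + 0.187·0.0188698) / 3.82171 = 0.02338 eV.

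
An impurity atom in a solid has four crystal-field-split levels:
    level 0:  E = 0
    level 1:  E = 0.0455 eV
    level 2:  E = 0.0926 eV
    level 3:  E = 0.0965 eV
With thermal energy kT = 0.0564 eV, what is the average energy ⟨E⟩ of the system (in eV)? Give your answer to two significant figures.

Eᵢ/kT = 0, 0.8067, 1.642, 1.711.
Z = Σ e^(−Eᵢ/kT) = e^(−0) + e^(−0.8067) + e^(−1.642) + e^(−1.711) = 1.000 + 0.4463 + 0.1936 + 0.1807 = 1.821.
⟨E⟩ = Σ Eᵢ e^(−Eᵢ/kT) / Z = (0·1.000 + 0.0455·0.4463 + 0.0926·0.1936 + 0.0965·0.1807) / 1.821 = 0.031 eV.

0.031 eV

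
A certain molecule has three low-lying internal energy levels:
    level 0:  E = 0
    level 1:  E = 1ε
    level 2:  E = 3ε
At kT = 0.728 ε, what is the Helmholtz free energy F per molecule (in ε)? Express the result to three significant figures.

-0.174 ε

Eᵢ/kT = 0, 1.3736, 4.1209.
Z = Σ e^(−Eᵢ/kT) = e^(−0) + e^(−1.3736) + e^(−4.1209) = 1.0000 + 0.25319 + 0.016230 = 1.2694.
F = −kT ln Z = −0.728 × ln(1.2694) = −0.728 × 0.23854 = -0.174 ε.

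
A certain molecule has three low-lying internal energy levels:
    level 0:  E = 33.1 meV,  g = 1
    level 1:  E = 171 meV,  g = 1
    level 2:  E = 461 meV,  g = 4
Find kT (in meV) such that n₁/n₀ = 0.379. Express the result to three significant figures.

n₁/n₀ = (g₁/g₀) exp[−(E₁−E₀)/kT] = 0.379.
⇒ (E₁−E₀)/kT = ln((1/1)/0.379) = ln(2.6385) = 0.97021.
kT = 137.9 meV / 0.97021 = 142 meV.

142 meV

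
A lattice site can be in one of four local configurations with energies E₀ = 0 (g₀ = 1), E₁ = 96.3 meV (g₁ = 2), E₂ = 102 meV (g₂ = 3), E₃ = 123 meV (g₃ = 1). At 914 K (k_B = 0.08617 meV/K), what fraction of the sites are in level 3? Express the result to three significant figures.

k_BT = 0.08617 × 914 K = 78.759 meV.
Eᵢ/kT = 0, 1.2227, 1.2951, 1.5617.
Z = Σ gᵢe^(−Eᵢ/kT) = 1·e^(−0) + 2·e^(−1.2227) + 3·e^(−1.2951) + 1·e^(−1.5617) = 1.0000 + 0.58887 + 0.82161 + 0.20978 = 2.6203.
P₃ = g₃ e^(−E₃/kT) / Z = 0.20978/2.6203 = 0.0801.

0.0801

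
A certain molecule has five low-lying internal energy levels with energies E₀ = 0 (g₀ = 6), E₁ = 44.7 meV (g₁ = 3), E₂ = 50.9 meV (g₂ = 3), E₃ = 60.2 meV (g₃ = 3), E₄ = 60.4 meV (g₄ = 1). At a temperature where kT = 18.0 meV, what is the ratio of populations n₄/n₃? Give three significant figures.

n₄/n₃ = (g₄/g₃) exp[−(E₄−E₃)/kT] = (1/3) × exp(−(0.2 meV)/(18.0 meV)) = (1/3) × exp(-0.011111) = 0.330.

0.330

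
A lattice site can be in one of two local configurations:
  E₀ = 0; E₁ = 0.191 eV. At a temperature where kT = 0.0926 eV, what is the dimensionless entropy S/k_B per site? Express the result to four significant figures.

Eᵢ/kT = 0, 2.06263.
Z = Σ e^(−Eᵢ/kT) = e^(−0) + e^(−2.06263) = 1.00000 + 0.127119 = 1.12712.
⟨E⟩ = Σ EᵢPᵢ = 0.0215414 eV.
S/k_B = ln Z + ⟨E⟩/kT = ln(1.12712) + 0.0215414/0.0926 = 0.119666 + 0.232629 = 0.3523.

0.3523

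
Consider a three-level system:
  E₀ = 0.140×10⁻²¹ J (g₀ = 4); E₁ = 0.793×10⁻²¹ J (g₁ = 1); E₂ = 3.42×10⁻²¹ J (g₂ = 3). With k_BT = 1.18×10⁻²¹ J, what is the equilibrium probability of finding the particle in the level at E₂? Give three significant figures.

Eᵢ/kT = 0.11864, 0.67203, 2.8983.
Z = Σ gᵢe^(−Eᵢ/kT) = 4·e^(−0.11864) + 1·e^(−0.67203) + 3·e^(−2.8983) = 3.5525 + 0.51067 + 0.16535 = 4.2285.
P₂ = g₂ e^(−E₂/kT) / Z = 0.16535/4.2285 = 0.0391.

0.0391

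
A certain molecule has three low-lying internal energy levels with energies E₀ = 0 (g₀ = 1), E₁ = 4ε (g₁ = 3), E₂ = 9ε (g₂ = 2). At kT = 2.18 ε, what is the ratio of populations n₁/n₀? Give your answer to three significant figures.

0.479

n₁/n₀ = (g₁/g₀) exp[−(E₁−E₀)/kT] = (3/1) × exp(−(4ε)/(2.18ε)) = (3/1) × exp(-1.8349) = 0.479.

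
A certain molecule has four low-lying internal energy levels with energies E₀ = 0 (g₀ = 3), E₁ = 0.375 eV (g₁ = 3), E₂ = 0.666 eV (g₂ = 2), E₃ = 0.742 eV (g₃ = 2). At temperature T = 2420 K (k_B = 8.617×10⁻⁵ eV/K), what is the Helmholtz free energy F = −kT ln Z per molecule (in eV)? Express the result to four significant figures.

k_BT = 8.617×10⁻⁵ × 2420 K = 0.208531 eV.
Eᵢ/kT = 0, 1.79829, 3.19377, 3.55822.
Z = Σ gᵢe^(−Eᵢ/kT) = 3·e^(−0) + 3·e^(−1.79829) + 2·e^(−3.19377) + 2·e^(−3.55822) = 3.00000 + 0.496745 + 0.0820339 + 0.0569790 = 3.63576.
F = −kT ln Z = −0.208531 × ln(3.63576) = −0.208531 × 1.29082 = -0.2692 eV.

-0.2692 eV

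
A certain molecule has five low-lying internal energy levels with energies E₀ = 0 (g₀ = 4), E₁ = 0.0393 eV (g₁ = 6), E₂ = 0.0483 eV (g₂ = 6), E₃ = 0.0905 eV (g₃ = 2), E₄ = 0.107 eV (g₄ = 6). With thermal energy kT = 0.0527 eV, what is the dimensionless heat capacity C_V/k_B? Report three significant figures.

0.365

Eᵢ/kT = 0, 0.74573, 0.91651, 1.7173, 2.0304.
Z = Σ gᵢe^(−Eᵢ/kT) = 4·e^(−0) + 6·e^(−0.74573) + 6·e^(−0.91651) + 2·e^(−1.7173) + 6·e^(−2.0304) = 4.0000 + 2.8463 + 2.3995 + 0.35910 + 0.78770 = 10.393.
⟨E⟩ = 0.033151 eV, ⟨E²⟩ = 0.0021123 eV².
C_V/k_B = (⟨E²⟩ − ⟨E⟩²)/(kT)² = (0.0021123 − 0.0010990)/0.0027773 = 0.365.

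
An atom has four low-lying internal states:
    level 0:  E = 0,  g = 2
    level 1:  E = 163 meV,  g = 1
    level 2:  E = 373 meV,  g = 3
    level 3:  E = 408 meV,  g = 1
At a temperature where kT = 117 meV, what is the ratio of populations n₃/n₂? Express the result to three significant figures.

0.247

n₃/n₂ = (g₃/g₂) exp[−(E₃−E₂)/kT] = (1/3) × exp(−(35 meV)/(117 meV)) = (1/3) × exp(-0.29915) = 0.247.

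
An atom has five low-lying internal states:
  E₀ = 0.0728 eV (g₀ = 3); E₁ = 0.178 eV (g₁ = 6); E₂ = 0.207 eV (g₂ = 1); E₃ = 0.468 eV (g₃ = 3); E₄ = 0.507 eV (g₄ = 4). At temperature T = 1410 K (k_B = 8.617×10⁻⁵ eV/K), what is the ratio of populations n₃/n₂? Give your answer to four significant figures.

0.3501

k_BT = 8.617×10⁻⁵ × 1410 K = 0.121500 eV.
n₃/n₂ = (g₃/g₂) exp[−(E₃−E₂)/kT] = (3/1) × exp(−(0.261 eV)/(0.121500 eV)) = (3/1) × exp(-2.14815) = 0.3501.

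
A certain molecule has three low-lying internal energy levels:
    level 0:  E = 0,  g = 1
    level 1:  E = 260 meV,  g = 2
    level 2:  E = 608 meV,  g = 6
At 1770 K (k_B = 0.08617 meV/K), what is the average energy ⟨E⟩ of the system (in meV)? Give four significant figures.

110.0 meV

k_BT = 0.08617 × 1770 K = 152.521 meV.
Eᵢ/kT = 0, 1.70468, 3.98634.
Z = Σ gᵢe^(−Eᵢ/kT) = 1·e^(−0) + 2·e^(−1.70468) + 6·e^(−3.98634) = 1.00000 + 0.363661 + 0.111405 = 1.47507.
⟨E⟩ = Σ Eᵢ gᵢe^(−Eᵢ/kT) / Z = (0·1.00000 + 260·0.363661 + 608·0.111405) / 1.47507 = 110.0 meV.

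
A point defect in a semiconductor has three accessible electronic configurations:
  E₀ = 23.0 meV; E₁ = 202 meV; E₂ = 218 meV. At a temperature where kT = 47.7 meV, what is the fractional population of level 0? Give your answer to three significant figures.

0.961

Eᵢ/kT = 0.48218, 4.2348, 4.5702.
Z = Σ e^(−Eᵢ/kT) = e^(−0.48218) + e^(−4.2348) + e^(−4.5702) = 0.61744 + 0.014483 + 0.010356 = 0.64228.
P₀ = e^(−E₀/kT) / Z = 0.61744/0.64228 = 0.961.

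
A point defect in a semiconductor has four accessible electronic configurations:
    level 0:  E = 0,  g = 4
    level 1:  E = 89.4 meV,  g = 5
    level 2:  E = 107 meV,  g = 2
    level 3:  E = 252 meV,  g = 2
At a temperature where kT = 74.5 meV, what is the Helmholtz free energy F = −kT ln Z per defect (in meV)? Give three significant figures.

-134 meV

Eᵢ/kT = 0, 1.2000, 1.4362, 3.3826.
Z = Σ gᵢe^(−Eᵢ/kT) = 4·e^(−0) + 5·e^(−1.2000) + 2·e^(−1.4362) + 2·e^(−3.3826) = 4.0000 + 1.5060 + 0.47566 + 0.067918 = 6.0496.
F = −kT ln Z = −74.5 × ln(6.0496) = −74.5 × 1.8000 = -134 meV.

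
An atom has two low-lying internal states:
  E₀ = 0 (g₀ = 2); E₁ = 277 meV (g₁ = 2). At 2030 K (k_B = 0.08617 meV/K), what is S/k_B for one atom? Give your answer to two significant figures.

k_BT = 0.08617 × 2030 K = 174.9 meV.
Eᵢ/kT = 0, 1.584.
Z = Σ gᵢe^(−Eᵢ/kT) = 2·e^(−0) + 2·e^(−1.584) = 2.000 + 0.4103 = 2.410.
⟨E⟩ = Σ EᵢPᵢ = 47.16 meV.
S/k_B = ln Z + ⟨E⟩/kT = ln(2.410) + 47.16/174.9 = 0.8796 + 0.2696 = 1.1.

1.1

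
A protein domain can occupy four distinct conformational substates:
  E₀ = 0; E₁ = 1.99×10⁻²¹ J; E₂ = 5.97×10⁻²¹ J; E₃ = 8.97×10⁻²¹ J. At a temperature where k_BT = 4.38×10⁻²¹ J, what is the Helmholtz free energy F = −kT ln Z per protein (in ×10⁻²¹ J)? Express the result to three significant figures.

Eᵢ/kT = 0, 0.45434, 1.3630, 2.0479.
Z = Σ e^(−Eᵢ/kT) = e^(−0) + e^(−0.45434) + e^(−1.3630) + e^(−2.0479) = 1.0000 + 0.63487 + 0.25589 + 0.12901 = 2.0198.
F = −kT ln Z = −4.38 × ln(2.0198) = −4.38 × 0.70300 = -3.08 ×10⁻²¹ J.

-3.08 ×10⁻²¹ J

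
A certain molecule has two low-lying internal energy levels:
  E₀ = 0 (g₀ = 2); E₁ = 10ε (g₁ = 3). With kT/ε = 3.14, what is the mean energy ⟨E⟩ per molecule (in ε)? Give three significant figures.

Eᵢ/kT = 0, 3.1847.
Z = Σ gᵢe^(−Eᵢ/kT) = 2·e^(−0) + 3·e^(−3.1847) = 2.0000 + 0.12417 = 2.1242.
⟨E⟩ = Σ Eᵢ gᵢe^(−Eᵢ/kT) / Z = (0·2.0000 + 10·0.12417) / 2.1242 = 0.585 ε.

0.585 ε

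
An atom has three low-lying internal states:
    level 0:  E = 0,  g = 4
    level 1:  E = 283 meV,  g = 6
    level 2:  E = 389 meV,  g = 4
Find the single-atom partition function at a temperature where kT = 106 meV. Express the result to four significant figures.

Z = 4.518

Eᵢ/kT = 0, 2.66981, 3.66981.
Z = Σ gᵢe^(−Eᵢ/kT) = 4·e^(−0) + 6·e^(−2.66981) + 4·e^(−3.66981) = 4.00000 + 0.415592 + 0.101925 = 4.51752.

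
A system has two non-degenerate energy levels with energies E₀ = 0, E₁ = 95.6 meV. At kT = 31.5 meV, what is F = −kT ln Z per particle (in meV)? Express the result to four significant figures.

-1.479 meV

Eᵢ/kT = 0, 3.03492.
Z = Σ e^(−Eᵢ/kT) = e^(−0) + e^(−3.03492) = 1.00000 + 0.0480785 = 1.04808.
F = −kT ln Z = −31.5 × ln(1.04808) = −31.5 × 0.0469599 = -1.479 meV.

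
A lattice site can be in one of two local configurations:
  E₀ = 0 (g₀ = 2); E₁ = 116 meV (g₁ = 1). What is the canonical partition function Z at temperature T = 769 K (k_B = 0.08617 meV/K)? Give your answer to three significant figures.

Z = 2.17

k_BT = 0.08617 × 769 K = 66.265 meV.
Eᵢ/kT = 0, 1.7505.
Z = Σ gᵢe^(−Eᵢ/kT) = 2·e^(−0) + 1·e^(−1.7505) = 2.0000 + 0.17369 = 2.1737.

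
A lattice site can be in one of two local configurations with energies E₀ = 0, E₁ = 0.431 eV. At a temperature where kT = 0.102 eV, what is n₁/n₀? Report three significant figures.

n₁/n₀ = exp[−(E₁−E₀)/kT] = exp(−(0.431 eV)/(0.102 eV)) = exp(-4.2255) = 0.0146.

0.0146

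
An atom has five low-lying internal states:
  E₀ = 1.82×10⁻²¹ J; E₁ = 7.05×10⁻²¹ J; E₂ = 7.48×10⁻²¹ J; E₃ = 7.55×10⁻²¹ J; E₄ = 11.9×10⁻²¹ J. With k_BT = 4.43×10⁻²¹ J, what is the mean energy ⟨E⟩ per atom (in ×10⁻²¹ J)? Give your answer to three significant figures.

Eᵢ/kT = 0.41084, 1.5914, 1.6885, 1.7043, 2.6862.
Z = Σ e^(−Eᵢ/kT) = e^(−0.41084) + e^(−1.5914) + e^(−1.6885) + e^(−1.7043) + e^(−2.6862) = 0.66309 + 0.20364 + 0.18480 + 0.18190 + 0.068139 = 1.3016.
⟨E⟩ = Σ Eᵢ e^(−Eᵢ/kT) / Z = (1.82·0.66309 + 7.05·0.20364 + 7.48·0.18480 + 7.55·0.18190 + 11.9·0.068139) / 1.3016 = 4.77 ×10⁻²¹ J.

4.77 ×10⁻²¹ J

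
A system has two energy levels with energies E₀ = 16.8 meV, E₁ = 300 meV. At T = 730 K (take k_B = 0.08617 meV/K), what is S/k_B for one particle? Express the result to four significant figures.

0.06039

k_BT = 0.08617 × 730 K = 62.9041 meV.
Eᵢ/kT = 0.267073, 4.76916.
Z = Σ e^(−Eᵢ/kT) = e^(−0.267073) + e^(−4.76916) = 0.765617 + 0.00848751 = 0.774105.
⟨E⟩ = Σ EᵢPᵢ = 19.9051 meV.
S/k_B = ln Z + ⟨E⟩/kT = ln(0.774105) + 19.9051/62.9041 = -0.256048 + 0.316436 = 0.06039.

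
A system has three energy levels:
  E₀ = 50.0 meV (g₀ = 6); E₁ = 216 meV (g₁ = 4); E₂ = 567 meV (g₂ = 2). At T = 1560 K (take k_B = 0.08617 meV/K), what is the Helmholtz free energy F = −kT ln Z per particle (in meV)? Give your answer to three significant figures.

k_BT = 0.08617 × 1560 K = 134.43 meV.
Eᵢ/kT = 0.37194, 1.6068, 4.2178.
Z = Σ gᵢe^(−Eᵢ/kT) = 6·e^(−0.37194) + 4·e^(−1.6068) + 2·e^(−4.2178) = 4.1364 + 0.80211 + 0.029462 = 4.9680.
F = −kT ln Z = −134.43 × ln(4.9680) = −134.43 × 1.6030 = -215 meV.

-215 meV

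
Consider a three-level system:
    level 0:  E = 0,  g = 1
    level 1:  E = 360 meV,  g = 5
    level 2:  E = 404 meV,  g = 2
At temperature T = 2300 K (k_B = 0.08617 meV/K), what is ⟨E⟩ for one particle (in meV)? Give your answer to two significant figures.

k_BT = 0.08617 × 2300 K = 198.2 meV.
Eᵢ/kT = 0, 1.816, 2.038.
Z = Σ gᵢe^(−Eᵢ/kT) = 1·e^(−0) + 5·e^(−1.816) + 2·e^(−2.038) = 1.000 + 0.8134 + 0.2606 = 2.074.
⟨E⟩ = Σ Eᵢ gᵢe^(−Eᵢ/kT) / Z = (0·1.000 + 360·0.8134 + 404·0.2606) / 2.074 = 190 meV.

190 meV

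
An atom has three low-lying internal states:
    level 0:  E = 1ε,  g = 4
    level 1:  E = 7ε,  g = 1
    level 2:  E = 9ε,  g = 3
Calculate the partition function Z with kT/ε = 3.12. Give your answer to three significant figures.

Eᵢ/kT = 0.32051, 2.2436, 2.8846.
Z = Σ gᵢe^(−Eᵢ/kT) = 4·e^(−0.32051) + 1·e^(−2.2436) + 3·e^(−2.8846) = 2.9031 + 0.10608 + 0.16763 = 3.1768.

Z = 3.18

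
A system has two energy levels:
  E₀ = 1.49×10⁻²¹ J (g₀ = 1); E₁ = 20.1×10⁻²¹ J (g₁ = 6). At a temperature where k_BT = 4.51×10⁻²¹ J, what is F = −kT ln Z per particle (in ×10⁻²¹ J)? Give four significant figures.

Eᵢ/kT = 0.330377, 4.45676.
Z = Σ gᵢe^(−Eᵢ/kT) = 1·e^(−0.330377) + 6·e^(−4.45676) = 0.718653 + 0.0695993 = 0.788252.
F = −kT ln Z = −4.51 × ln(0.788252) = −4.51 × -0.237937 = 1.073 ×10⁻²¹ J.

1.073 ×10⁻²¹ J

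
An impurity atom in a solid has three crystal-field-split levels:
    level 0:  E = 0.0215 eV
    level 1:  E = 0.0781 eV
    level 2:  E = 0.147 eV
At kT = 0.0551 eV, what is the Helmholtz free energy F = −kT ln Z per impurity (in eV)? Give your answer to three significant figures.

0.000628 eV

Eᵢ/kT = 0.39020, 1.4174, 2.6679.
Z = Σ e^(−Eᵢ/kT) = e^(−0.39020) + e^(−1.4174) + e^(−2.6679) = 0.67692 + 0.24234 + 0.069398 = 0.98866.
F = −kT ln Z = −0.0551 × ln(0.98866) = −0.0551 × -0.011405 = 0.000628 eV.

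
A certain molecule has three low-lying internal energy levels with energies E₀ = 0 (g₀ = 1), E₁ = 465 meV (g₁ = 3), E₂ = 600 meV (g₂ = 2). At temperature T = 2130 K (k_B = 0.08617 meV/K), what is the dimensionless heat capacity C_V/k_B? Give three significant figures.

1.36

k_BT = 0.08617 × 2130 K = 183.54 meV.
Eᵢ/kT = 0, 2.5335, 3.2690.
Z = Σ gᵢe^(−Eᵢ/kT) = 1·e^(−0) + 3·e^(−2.5335) + 2·e^(−3.2690) = 1.0000 + 0.23814 + 0.076089 = 1.3142.
⟨E⟩ = 119.00 meV, ⟨E²⟩ = 60024 meV².
C_V/k_B = (⟨E²⟩ − ⟨E⟩²)/(kT)² = (60024 − 14161)/33687 = 1.36.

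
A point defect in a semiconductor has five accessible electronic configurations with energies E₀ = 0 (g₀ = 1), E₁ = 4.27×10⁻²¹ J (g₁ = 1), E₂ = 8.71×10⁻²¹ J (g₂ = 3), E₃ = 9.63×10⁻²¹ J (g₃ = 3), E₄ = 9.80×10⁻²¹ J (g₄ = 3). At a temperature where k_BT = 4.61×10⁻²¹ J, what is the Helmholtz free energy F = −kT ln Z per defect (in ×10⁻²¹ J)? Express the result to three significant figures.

-4.37 ×10⁻²¹ J

Eᵢ/kT = 0, 0.92625, 1.8894, 2.0889, 2.1258.
Z = Σ gᵢe^(−Eᵢ/kT) = 1·e^(−0) + 1·e^(−0.92625) + 3·e^(−1.8894) + 3·e^(−2.0889) + 3·e^(−2.1258) = 1.0000 + 0.39604 + 0.45349 + 0.37147 + 0.35801 = 2.5790.
F = −kT ln Z = −4.61 × ln(2.5790) = −4.61 × 0.94740 = -4.37 ×10⁻²¹ J.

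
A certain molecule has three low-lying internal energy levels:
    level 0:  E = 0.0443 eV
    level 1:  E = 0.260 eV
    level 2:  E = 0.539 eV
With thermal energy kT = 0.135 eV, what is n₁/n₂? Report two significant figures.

7.9

n₁/n₂ = exp[−(E₁−E₂)/kT] = exp(−(-0.279 eV)/(0.135 eV)) = exp(2.067) = 7.9.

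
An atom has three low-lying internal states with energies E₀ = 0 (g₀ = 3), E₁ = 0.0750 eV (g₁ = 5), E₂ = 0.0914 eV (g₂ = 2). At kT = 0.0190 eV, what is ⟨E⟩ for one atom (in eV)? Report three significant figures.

Eᵢ/kT = 0, 3.9474, 4.8105.
Z = Σ gᵢe^(−Eᵢ/kT) = 3·e^(−0) + 5·e^(−3.9474) + 2·e^(−4.8105) = 3.0000 + 0.096524 + 0.016288 = 3.1128.
⟨E⟩ = Σ Eᵢ gᵢe^(−Eᵢ/kT) / Z = (0·3.0000 + 0.0750·0.096524 + 0.0914·0.016288) / 3.1128 = 0.00280 eV.

0.00280 eV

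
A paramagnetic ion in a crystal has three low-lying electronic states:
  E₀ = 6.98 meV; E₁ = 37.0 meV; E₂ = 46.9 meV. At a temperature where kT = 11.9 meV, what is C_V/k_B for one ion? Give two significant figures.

0.73

Eᵢ/kT = 0.5866, 3.109, 3.941.
Z = Σ e^(−Eᵢ/kT) = e^(−0.5866) + e^(−3.109) + e^(−3.941) = 0.5562 + 0.04465 + 0.01943 = 0.6203.
⟨E⟩ = 10.39 meV, ⟨E²⟩ = 211.1 meV².
C_V/k_B = (⟨E²⟩ − ⟨E⟩²)/(kT)² = (211.1 − 108.0)/141.6 = 0.73.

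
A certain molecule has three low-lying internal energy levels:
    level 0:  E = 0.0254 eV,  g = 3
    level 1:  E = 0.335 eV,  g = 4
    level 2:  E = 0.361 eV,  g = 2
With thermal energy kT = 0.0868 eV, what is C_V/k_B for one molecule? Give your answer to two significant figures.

0.62

Eᵢ/kT = 0.2926, 3.859, 4.159.
Z = Σ gᵢe^(−Eᵢ/kT) = 3·e^(−0.2926) + 4·e^(−3.859) + 2·e^(−4.159) = 2.239 + 0.08436 + 0.03125 = 2.355.
⟨E⟩ = 0.04094 eV, ⟨E²⟩ = 0.006363 eV².
C_V/k_B = (⟨E²⟩ − ⟨E⟩²)/(kT)² = (0.006363 − 0.001676)/0.007534 = 0.62.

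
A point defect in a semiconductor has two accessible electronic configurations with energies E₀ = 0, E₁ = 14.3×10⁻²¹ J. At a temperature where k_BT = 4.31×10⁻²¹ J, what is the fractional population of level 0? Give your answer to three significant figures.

0.965

Eᵢ/kT = 0, 3.3179.
Z = Σ e^(−Eᵢ/kT) = e^(−0) + e^(−3.3179) = 1.0000 + 0.036229 = 1.0362.
P₀ = e^(−E₀/kT) / Z = 1.0000/1.0362 = 0.965.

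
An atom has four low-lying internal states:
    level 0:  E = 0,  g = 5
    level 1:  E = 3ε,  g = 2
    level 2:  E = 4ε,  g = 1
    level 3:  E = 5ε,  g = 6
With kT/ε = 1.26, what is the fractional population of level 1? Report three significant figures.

Eᵢ/kT = 0, 2.3810, 3.1746, 3.9683.
Z = Σ gᵢe^(−Eᵢ/kT) = 5·e^(−0) + 2·e^(−2.3810) + 1·e^(−3.1746) + 6·e^(−3.9683) = 5.0000 + 0.18492 + 0.041811 + 0.11343 = 5.3402.
P₁ = g₁ e^(−E₁/kT) / Z = 0.18492/5.3402 = 0.0346.

0.0346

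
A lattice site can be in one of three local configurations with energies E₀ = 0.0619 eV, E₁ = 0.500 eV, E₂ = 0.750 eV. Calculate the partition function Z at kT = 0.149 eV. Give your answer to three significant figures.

Z = 0.701

Eᵢ/kT = 0.41544, 3.3557, 5.0336.
Z = Σ e^(−Eᵢ/kT) = e^(−0.41544) + e^(−3.3557) + e^(−5.0336) = 0.66005 + 0.034885 + 0.0065153 = 0.70145.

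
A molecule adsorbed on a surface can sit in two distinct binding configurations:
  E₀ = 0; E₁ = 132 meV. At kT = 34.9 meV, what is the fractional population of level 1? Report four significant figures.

Eᵢ/kT = 0, 3.78223.
Z = Σ e^(−Eᵢ/kT) = e^(−0) + e^(−3.78223) = 1.00000 + 0.0227719 = 1.02277.
P₁ = e^(−E₁/kT) / Z = 0.0227719/1.02277 = 0.02226.

0.02226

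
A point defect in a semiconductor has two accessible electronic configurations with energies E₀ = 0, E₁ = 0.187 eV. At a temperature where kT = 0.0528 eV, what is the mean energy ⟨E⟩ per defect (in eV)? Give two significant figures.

0.0053 eV

Eᵢ/kT = 0, 3.542.
Z = Σ e^(−Eᵢ/kT) = e^(−0) + e^(−3.542) = 1.000 + 0.02896 = 1.029.
⟨E⟩ = Σ Eᵢ e^(−Eᵢ/kT) / Z = (0·1.000 + 0.187·0.02896) / 1.029 = 0.0053 eV.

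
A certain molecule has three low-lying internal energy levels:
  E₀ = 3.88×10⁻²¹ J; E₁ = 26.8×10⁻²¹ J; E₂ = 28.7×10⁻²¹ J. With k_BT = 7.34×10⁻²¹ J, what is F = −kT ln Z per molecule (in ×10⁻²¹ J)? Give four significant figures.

3.328 ×10⁻²¹ J

Eᵢ/kT = 0.528610, 3.65123, 3.91008.
Z = Σ e^(−Eᵢ/kT) = e^(−0.528610) + e^(−3.65123) + e^(−3.91008) = 0.589424 + 0.0259592 + 0.0200389 = 0.635422.
F = −kT ln Z = −7.34 × ln(0.635422) = −7.34 × -0.453466 = 3.328 ×10⁻²¹ J.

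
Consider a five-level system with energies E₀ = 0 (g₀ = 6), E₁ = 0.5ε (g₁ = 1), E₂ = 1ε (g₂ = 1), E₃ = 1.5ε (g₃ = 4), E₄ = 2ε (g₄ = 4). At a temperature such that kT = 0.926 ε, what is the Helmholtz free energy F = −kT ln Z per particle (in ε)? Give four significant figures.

-1.946 ε

Eᵢ/kT = 0, 0.539957, 1.07991, 1.61987, 2.15983.
Z = Σ gᵢe^(−Eᵢ/kT) = 6·e^(−0) + 1·e^(−0.539957) + 1·e^(−1.07991) + 4·e^(−1.61987) + 4·e^(−2.15983) = 6.00000 + 0.582773 + 0.339626 + 0.791698 + 0.461379 = 8.17548.
F = −kT ln Z = −0.926 × ln(8.17548) = −0.926 × 2.10114 = -1.946 ε.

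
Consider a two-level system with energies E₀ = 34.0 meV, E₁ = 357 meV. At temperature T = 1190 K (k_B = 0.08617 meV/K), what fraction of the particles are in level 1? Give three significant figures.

0.0411

k_BT = 0.08617 × 1190 K = 102.54 meV.
Eᵢ/kT = 0.33158, 3.4816.
Z = Σ e^(−Eᵢ/kT) = e^(−0.33158) + e^(−3.4816) = 0.71779 + 0.030758 = 0.74855.
P₁ = e^(−E₁/kT) / Z = 0.030758/0.74855 = 0.0411.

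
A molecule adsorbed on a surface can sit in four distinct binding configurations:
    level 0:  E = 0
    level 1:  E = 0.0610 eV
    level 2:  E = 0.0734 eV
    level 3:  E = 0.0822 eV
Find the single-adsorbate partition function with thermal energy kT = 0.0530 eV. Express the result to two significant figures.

Eᵢ/kT = 0, 1.151, 1.385, 1.551.
Z = Σ e^(−Eᵢ/kT) = e^(−0) + e^(−1.151) + e^(−1.385) + e^(−1.551) = 1.000 + 0.3163 + 0.2503 + 0.2120 = 1.779.

Z = 1.8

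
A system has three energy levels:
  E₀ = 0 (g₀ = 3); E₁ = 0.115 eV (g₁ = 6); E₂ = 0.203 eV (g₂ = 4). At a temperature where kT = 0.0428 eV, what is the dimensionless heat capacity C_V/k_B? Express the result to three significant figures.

0.950

Eᵢ/kT = 0, 2.6869, 4.7430.
Z = Σ gᵢe^(−Eᵢ/kT) = 3·e^(−0) + 6·e^(−2.6869) + 4·e^(−4.7430) = 3.0000 + 0.40855 + 0.034850 = 3.4434.
⟨E⟩ = 0.015699 eV, ⟨E²⟩ = 0.0019862 eV².
C_V/k_B = (⟨E²⟩ − ⟨E⟩²)/(kT)² = (0.0019862 − 0.00024646)/0.0018318 = 0.950.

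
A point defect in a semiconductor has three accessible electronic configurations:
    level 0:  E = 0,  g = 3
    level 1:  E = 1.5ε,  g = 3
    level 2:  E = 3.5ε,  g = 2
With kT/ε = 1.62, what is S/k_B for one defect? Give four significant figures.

Eᵢ/kT = 0, 0.925926, 2.16049.
Z = Σ gᵢe^(−Eᵢ/kT) = 3·e^(−0) + 3·e^(−0.925926) + 2·e^(−2.16049) = 3.00000 + 1.18849 + 0.230537 = 4.41903.
⟨E⟩ = Σ EᵢPᵢ = 0.586014 ε.
S/k_B = ln Z + ⟨E⟩/kT = ln(4.41903) + 0.586014/1.62 = 1.48592 + 0.361737 = 1.848.

1.848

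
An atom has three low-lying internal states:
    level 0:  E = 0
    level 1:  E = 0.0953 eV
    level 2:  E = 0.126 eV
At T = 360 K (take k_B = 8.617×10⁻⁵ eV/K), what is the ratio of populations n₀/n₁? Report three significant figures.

21.6

k_BT = 8.617×10⁻⁵ × 360 K = 0.031021 eV.
n₀/n₁ = exp[−(E₀−E₁)/kT] = exp(−(-0.0953 eV)/(0.031021 eV)) = exp(3.0721) = 21.6.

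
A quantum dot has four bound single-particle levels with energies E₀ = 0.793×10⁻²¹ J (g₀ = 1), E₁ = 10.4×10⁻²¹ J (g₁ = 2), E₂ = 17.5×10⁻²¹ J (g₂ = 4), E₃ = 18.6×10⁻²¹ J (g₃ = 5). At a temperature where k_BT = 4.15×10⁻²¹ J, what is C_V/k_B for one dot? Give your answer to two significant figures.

Eᵢ/kT = 0.1911, 2.506, 4.217, 4.482.
Z = Σ gᵢe^(−Eᵢ/kT) = 1·e^(−0.1911) + 2·e^(−2.506) + 4·e^(−4.217) + 5·e^(−4.482) = 0.8260 + 0.1632 + 0.05897 + 0.05655 = 1.105.
⟨E⟩ = 4.015, ⟨E²⟩ = 50.49.
C_V/k_B = (⟨E²⟩ − ⟨E⟩²)/(kT)² = (50.49 − 16.12)/17.22 = 2.0.

2.0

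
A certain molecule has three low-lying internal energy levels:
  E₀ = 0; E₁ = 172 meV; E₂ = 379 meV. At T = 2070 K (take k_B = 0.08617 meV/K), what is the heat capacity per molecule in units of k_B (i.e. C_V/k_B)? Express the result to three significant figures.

0.424

k_BT = 0.08617 × 2070 K = 178.37 meV.
Eᵢ/kT = 0, 0.96429, 2.1248.
Z = Σ e^(−Eᵢ/kT) = e^(−0) + e^(−0.96429) + e^(−2.1248) = 1.0000 + 0.38125 + 0.11946 = 1.5007.
⟨E⟩ = 73.866 meV, ⟨E²⟩ = 18950 meV².
C_V/k_B = (⟨E²⟩ − ⟨E⟩²)/(kT)² = (18950 − 5456.2)/31816 = 0.424.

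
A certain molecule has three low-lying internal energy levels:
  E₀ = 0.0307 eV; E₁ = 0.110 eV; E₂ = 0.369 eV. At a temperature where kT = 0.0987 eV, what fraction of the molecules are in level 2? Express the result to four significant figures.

0.02193

Eᵢ/kT = 0.311044, 1.11449, 3.73860.
Z = Σ e^(−Eᵢ/kT) = e^(−0.311044) + e^(−1.11449) + e^(−3.73860) = 0.732682 + 0.328083 + 0.0237874 = 1.08455.
P₂ = e^(−E₂/kT) / Z = 0.0237874/1.08455 = 0.02193.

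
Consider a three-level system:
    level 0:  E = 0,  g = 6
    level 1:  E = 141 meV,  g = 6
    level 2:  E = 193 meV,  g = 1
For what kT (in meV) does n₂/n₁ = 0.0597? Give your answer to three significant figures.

n₂/n₁ = (g₂/g₁) exp[−(E₂−E₁)/kT] = 0.0597.
⇒ (E₂−E₁)/kT = ln((1/6)/0.0597) = ln(2.7917) = 1.0267.
kT = 52 meV / 1.0267 = 50.6 meV.

50.6 meV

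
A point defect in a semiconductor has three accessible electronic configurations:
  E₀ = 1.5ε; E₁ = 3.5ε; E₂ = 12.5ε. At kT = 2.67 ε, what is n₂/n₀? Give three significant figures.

n₂/n₀ = exp[−(E₂−E₀)/kT] = exp(−(11.0ε)/(2.67ε)) = exp(-4.1199) = 0.0162.

0.0162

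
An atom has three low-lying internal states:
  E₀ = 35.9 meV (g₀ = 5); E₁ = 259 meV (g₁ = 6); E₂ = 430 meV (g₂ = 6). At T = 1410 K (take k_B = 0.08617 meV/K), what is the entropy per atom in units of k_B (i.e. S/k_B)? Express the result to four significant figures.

2.229

k_BT = 0.08617 × 1410 K = 121.500 meV.
Eᵢ/kT = 0.295473, 2.13169, 3.53909.
Z = Σ gᵢe^(−Eᵢ/kT) = 5·e^(−0.295473) + 6·e^(−2.13169) + 6·e^(−3.53909) = 3.72090 + 0.711820 + 0.174238 = 4.60696.
⟨E⟩ = Σ EᵢPᵢ = 85.2762 meV.
S/k_B = ln Z + ⟨E⟩/kT = ln(4.60696) + 85.2762/121.500 = 1.52757 + 0.701862 = 2.229.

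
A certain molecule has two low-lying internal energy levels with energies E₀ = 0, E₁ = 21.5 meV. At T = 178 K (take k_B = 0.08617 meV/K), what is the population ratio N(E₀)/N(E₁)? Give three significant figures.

4.06

k_BT = 0.08617 × 178 K = 15.338 meV.
n₀/n₁ = exp[−(E₀−E₁)/kT] = exp(−(-21.5 meV)/(15.338 meV)) = exp(1.4017) = 4.06.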